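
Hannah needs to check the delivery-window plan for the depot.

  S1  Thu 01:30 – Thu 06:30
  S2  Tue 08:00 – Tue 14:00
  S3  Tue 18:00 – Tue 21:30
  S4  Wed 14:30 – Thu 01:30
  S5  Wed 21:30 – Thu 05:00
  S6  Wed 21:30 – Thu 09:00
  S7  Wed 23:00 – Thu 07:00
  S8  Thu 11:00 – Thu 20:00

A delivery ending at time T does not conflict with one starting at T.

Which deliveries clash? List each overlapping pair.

S1 & S5, S1 & S6, S1 & S7, S4 & S5, S4 & S6, S4 & S7, S5 & S6, S5 & S7, S6 & S7

Check each pair: they overlap iff neither finishes before the other starts.
Sorted by start: S2, S3, S4, S5, S6, S7, S1, S8.
S3 starts after S2 ends; S2 is clear from here.
S4 starts after S3 ends; S3 is clear from here.
S5 starts before S4 ends → S4 and S5 overlap.
S6 starts before S4 ends → S4 and S6 overlap.
S7 starts before S4 ends → S4 and S7 overlap.
S1 starts exactly when S4 ends (back-to-back, no overlap); S4 is clear from here.
S6 starts before S5 ends → S5 and S6 overlap.
S7 starts before S5 ends → S5 and S7 overlap.
S1 starts before S5 ends → S5 and S1 overlap.
S8 starts after S5 ends.
S7 starts before S6 ends → S6 and S7 overlap.
S1 starts before S6 ends → S6 and S1 overlap.
S8 starts after S6 ends.
S1 starts before S7 ends → S7 and S1 overlap.
S8 starts after S7 ends.
S8 starts after S1 ends.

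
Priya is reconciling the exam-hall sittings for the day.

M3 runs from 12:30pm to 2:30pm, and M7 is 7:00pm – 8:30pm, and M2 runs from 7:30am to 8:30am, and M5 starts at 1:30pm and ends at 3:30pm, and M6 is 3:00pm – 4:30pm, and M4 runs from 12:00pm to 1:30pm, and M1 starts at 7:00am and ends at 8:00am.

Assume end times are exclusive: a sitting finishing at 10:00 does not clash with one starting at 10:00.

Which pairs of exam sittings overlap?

Sorted by start: M1, M2, M4, M3, M5, M6, M7.
M2 starts before M1 ends → M1 and M2 overlap.
M4 starts after M1 ends, so nothing later overlaps M1 either.
M4 starts after M2 ends, so nothing later overlaps M2 either.
M3 starts before M4 ends → M4 and M3 overlap.
M5 starts exactly when M4 ends (back-to-back, no overlap), so nothing later overlaps M4 either.
M5 starts before M3 ends → M3 and M5 overlap.
M6 starts after M3 ends, so nothing later overlaps M3 either.
M6 starts before M5 ends → M5 and M6 overlap.
M7 starts after M5 ends.
M7 starts after M6 ends.

M1 & M2, M3 & M4, M3 & M5, M5 & M6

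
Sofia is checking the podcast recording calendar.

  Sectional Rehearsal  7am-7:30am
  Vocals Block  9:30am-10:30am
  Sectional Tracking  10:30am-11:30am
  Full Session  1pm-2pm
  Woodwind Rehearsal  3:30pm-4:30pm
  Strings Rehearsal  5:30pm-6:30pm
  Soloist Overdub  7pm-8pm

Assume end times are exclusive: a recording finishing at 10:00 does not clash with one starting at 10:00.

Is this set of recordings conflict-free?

Yes

Sorted by start: Sectional Rehearsal, Vocals Block, Sectional Tracking, Full Session, Woodwind Rehearsal, Strings Rehearsal, Soloist Overdub.
Vocals Block starts after Sectional Rehearsal ends — done with Sectional Rehearsal.
Sectional Tracking starts exactly when Vocals Block ends (back-to-back, no overlap) — done with Vocals Block.
Full Session starts after Sectional Tracking ends — done with Sectional Tracking.
Woodwind Rehearsal starts after Full Session ends — done with Full Session.
Strings Rehearsal starts after Woodwind Rehearsal ends — done with Woodwind Rehearsal.
Soloist Overdub starts after Strings Rehearsal ends.
Every pair is clear; the schedule has no overlaps.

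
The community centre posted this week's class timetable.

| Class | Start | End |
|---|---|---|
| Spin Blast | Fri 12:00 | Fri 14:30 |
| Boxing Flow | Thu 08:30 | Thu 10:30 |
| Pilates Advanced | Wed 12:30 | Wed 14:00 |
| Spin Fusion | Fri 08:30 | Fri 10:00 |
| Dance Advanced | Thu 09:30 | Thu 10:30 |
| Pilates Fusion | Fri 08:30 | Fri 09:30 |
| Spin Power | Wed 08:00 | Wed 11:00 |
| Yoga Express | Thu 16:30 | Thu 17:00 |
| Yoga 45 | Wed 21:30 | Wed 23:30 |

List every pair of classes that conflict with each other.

Boxing Flow & Dance Advanced, Pilates Fusion & Spin Fusion

Check each pair: they overlap iff neither finishes before the other starts.
Sorted by start: Spin Power, Pilates Advanced, Yoga 45, Boxing Flow, Dance Advanced, Yoga Express, Spin Fusion, Pilates Fusion, Spin Blast.
Pilates Advanced starts after Spin Power ends, so nothing later overlaps Spin Power either.
Yoga 45 starts after Pilates Advanced ends, so nothing later overlaps Pilates Advanced either.
Boxing Flow starts after Yoga 45 ends, so nothing later overlaps Yoga 45 either.
Dance Advanced starts before Boxing Flow ends → Boxing Flow and Dance Advanced overlap.
Yoga Express starts after Boxing Flow ends, so nothing later overlaps Boxing Flow either.
Yoga Express starts after Dance Advanced ends, so nothing later overlaps Dance Advanced either.
Spin Fusion starts after Yoga Express ends, so nothing later overlaps Yoga Express either.
Pilates Fusion starts before Spin Fusion ends → Spin Fusion and Pilates Fusion overlap.
Spin Blast starts after Spin Fusion ends.
Spin Blast starts after Pilates Fusion ends.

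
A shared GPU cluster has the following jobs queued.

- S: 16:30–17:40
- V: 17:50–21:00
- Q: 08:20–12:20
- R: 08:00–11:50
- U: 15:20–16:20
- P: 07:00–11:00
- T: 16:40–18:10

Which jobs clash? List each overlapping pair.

Sorted by start: P, R, Q, U, S, T, V.
R starts before P ends → P and R overlap.
Q starts before P ends → P and Q overlap.
U starts after P ends, so nothing later overlaps P either.
Q starts before R ends → R and Q overlap.
U starts after R ends, so nothing later overlaps R either.
U starts after Q ends, so nothing later overlaps Q either.
S starts after U ends, so nothing later overlaps U either.
T starts before S ends → S and T overlap.
V starts after S ends.
V starts before T ends → T and V overlap.

P & Q, P & R, Q & R, S & T, T & V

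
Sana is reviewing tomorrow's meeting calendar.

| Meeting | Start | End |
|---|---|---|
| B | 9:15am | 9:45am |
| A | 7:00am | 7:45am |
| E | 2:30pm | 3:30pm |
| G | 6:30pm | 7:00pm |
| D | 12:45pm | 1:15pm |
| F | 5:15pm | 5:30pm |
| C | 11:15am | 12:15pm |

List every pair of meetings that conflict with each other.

Sorted by start: A, B, C, D, E, F, G.
B starts after A ends — done with A.
C starts after B ends — done with B.
D starts after C ends — done with C.
E starts after D ends — done with D.
F starts after E ends — done with E.
G starts after F ends.

none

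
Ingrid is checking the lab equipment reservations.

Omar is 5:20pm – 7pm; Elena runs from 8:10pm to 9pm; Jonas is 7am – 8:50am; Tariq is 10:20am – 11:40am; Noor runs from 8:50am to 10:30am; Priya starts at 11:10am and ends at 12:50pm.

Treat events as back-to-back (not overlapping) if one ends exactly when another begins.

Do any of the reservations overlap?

Sorted by start: Jonas, Noor, Tariq, Priya, Omar, Elena.
Noor starts exactly when Jonas ends (back-to-back, no overlap), so Jonas has no further overlaps.
Tariq starts before Noor ends → Noor and Tariq overlap.
That's a conflict, so the schedule is not conflict-free.

Yes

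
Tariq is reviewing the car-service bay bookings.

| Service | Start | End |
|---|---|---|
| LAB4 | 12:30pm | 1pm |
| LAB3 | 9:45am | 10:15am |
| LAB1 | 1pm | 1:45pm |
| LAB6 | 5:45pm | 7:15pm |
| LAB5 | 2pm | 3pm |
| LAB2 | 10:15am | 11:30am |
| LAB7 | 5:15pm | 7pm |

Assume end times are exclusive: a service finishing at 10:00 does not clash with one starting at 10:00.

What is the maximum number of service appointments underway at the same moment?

Sort all start/end points and keep a running count:
9:45am start LAB3 → 1
10:15am end LAB3 → 0
10:15am start LAB2 → 1
11:30am end LAB2 → 0
12:30pm start LAB4 → 1
1pm end LAB4 → 0
1pm start LAB1 → 1
1:45pm end LAB1 → 0
2pm start LAB5 → 1
3pm end LAB5 → 0
5:15pm start LAB7 → 1
5:45pm start LAB6 → 2
7pm end LAB7 → 1
7:15pm end LAB6 → 0
Peak is 2, at 5:45pm (LAB6, LAB7).

2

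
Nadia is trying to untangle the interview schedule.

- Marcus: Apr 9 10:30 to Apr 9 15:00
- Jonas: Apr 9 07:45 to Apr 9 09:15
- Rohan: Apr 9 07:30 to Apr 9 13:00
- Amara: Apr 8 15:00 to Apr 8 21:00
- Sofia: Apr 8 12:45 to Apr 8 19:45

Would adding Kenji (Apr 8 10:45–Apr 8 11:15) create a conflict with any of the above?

No — it doesn't clash with anything

Sofia: starts Apr 8 12:45 at or after Kenji ends Apr 8 11:15 → clear.
Amara: starts Apr 8 15:00 at or after Kenji ends Apr 8 11:15 → clear.
Rohan: starts Apr 9 07:30 at or after Kenji ends Apr 8 11:15 → clear.
Jonas: starts Apr 9 07:45 at or after Kenji ends Apr 8 11:15 → clear.
Marcus: starts Apr 9 10:30 at or after Kenji ends Apr 8 11:15 → clear.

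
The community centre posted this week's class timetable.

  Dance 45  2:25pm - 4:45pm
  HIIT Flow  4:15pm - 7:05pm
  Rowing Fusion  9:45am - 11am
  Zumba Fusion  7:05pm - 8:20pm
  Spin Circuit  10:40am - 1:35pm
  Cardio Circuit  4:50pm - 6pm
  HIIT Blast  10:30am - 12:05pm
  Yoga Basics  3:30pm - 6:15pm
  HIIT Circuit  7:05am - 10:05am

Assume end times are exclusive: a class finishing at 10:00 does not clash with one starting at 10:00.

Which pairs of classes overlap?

Cardio Circuit & HIIT Flow, Cardio Circuit & Yoga Basics, Dance 45 & HIIT Flow, Dance 45 & Yoga Basics, HIIT Blast & Rowing Fusion, HIIT Blast & Spin Circuit, HIIT Circuit & Rowing Fusion, HIIT Flow & Yoga Basics, Rowing Fusion & Spin Circuit

Check each pair: they overlap iff neither finishes before the other starts.
Sorted by start: HIIT Circuit, Rowing Fusion, HIIT Blast, Spin Circuit, Dance 45, Yoga Basics, HIIT Flow, Cardio Circuit, Zumba Fusion.
Rowing Fusion starts before HIIT Circuit ends → HIIT Circuit and Rowing Fusion overlap.
HIIT Blast starts after HIIT Circuit ends — done with HIIT Circuit.
HIIT Blast starts before Rowing Fusion ends → Rowing Fusion and HIIT Blast overlap.
Spin Circuit starts before Rowing Fusion ends → Rowing Fusion and Spin Circuit overlap.
Dance 45 starts after Rowing Fusion ends — done with Rowing Fusion.
Spin Circuit starts before HIIT Blast ends → HIIT Blast and Spin Circuit overlap.
Dance 45 starts after HIIT Blast ends — done with HIIT Blast.
Dance 45 starts after Spin Circuit ends — done with Spin Circuit.
Yoga Basics starts before Dance 45 ends → Dance 45 and Yoga Basics overlap.
HIIT Flow starts before Dance 45 ends → Dance 45 and HIIT Flow overlap.
Cardio Circuit starts after Dance 45 ends — done with Dance 45.
HIIT Flow starts before Yoga Basics ends → Yoga Basics and HIIT Flow overlap.
Cardio Circuit starts before Yoga Basics ends → Yoga Basics and Cardio Circuit overlap.
Zumba Fusion starts after Yoga Basics ends.
Cardio Circuit starts before HIIT Flow ends → HIIT Flow and Cardio Circuit overlap.
Zumba Fusion starts exactly when HIIT Flow ends (back-to-back, no overlap).
Zumba Fusion starts after Cardio Circuit ends.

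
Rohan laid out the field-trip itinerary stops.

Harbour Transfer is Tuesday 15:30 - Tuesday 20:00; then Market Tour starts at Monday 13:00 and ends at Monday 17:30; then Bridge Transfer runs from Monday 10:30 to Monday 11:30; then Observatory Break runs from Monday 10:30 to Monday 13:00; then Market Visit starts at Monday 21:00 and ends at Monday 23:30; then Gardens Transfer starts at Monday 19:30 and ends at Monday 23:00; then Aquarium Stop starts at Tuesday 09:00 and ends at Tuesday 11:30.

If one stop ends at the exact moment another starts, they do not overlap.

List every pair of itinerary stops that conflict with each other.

Bridge Transfer & Observatory Break, Gardens Transfer & Market Visit

Sorted by start: Bridge Transfer, Observatory Break, Market Tour, Gardens Transfer, Market Visit, Aquarium Stop, Harbour Transfer.
Observatory Break starts before Bridge Transfer ends → Bridge Transfer and Observatory Break overlap.
Market Tour starts after Bridge Transfer ends — done with Bridge Transfer.
Market Tour starts exactly when Observatory Break ends (back-to-back, no overlap) — done with Observatory Break.
Gardens Transfer starts after Market Tour ends — done with Market Tour.
Market Visit starts before Gardens Transfer ends → Gardens Transfer and Market Visit overlap.
Aquarium Stop starts after Gardens Transfer ends — done with Gardens Transfer.
Aquarium Stop starts after Market Visit ends — done with Market Visit.
Harbour Transfer starts after Aquarium Stop ends.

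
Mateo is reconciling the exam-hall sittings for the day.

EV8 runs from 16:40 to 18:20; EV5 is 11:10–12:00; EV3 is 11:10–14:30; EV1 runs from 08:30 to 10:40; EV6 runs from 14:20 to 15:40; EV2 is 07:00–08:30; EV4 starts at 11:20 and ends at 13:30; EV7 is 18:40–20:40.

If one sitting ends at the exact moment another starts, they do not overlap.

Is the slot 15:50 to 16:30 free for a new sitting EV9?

EV2: ends 08:30 at or before EV9 starts 15:50 → clear.
EV1: ends 10:40 at or before EV9 starts 15:50 → clear.
EV3: ends 14:30 at or before EV9 starts 15:50 → clear.
EV5: ends 12:00 at or before EV9 starts 15:50 → clear.
EV4: ends 13:30 at or before EV9 starts 15:50 → clear.
EV6: ends 15:40 at or before EV9 starts 15:50 → clear.
EV8: starts 16:40 at or after EV9 ends 16:30 → clear.
EV7: starts 18:40 at or after EV9 ends 16:30 → clear.

Yes — the slot is free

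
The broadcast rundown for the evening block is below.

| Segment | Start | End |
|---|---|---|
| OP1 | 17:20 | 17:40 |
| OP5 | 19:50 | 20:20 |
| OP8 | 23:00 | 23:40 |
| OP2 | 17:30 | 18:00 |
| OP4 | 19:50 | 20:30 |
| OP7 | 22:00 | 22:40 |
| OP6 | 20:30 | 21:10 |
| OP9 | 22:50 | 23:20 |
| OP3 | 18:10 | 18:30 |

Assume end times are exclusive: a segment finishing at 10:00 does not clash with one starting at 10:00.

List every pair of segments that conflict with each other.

Sorted by start: OP1, OP2, OP3, OP4, OP5, OP6, OP7, OP9, OP8.
OP2 starts before OP1 ends → OP1 and OP2 overlap.
OP3 starts after OP1 ends, so OP1 has no further overlaps.
OP3 starts after OP2 ends, so OP2 has no further overlaps.
OP4 starts after OP3 ends, so OP3 has no further overlaps.
OP5 starts before OP4 ends → OP4 and OP5 overlap.
OP6 starts exactly when OP4 ends (back-to-back, no overlap), so OP4 has no further overlaps.
OP6 starts after OP5 ends, so OP5 has no further overlaps.
OP7 starts after OP6 ends, so OP6 has no further overlaps.
OP9 starts after OP7 ends, so OP7 has no further overlaps.
OP8 starts before OP9 ends → OP9 and OP8 overlap.

OP1 & OP2, OP4 & OP5, OP8 & OP9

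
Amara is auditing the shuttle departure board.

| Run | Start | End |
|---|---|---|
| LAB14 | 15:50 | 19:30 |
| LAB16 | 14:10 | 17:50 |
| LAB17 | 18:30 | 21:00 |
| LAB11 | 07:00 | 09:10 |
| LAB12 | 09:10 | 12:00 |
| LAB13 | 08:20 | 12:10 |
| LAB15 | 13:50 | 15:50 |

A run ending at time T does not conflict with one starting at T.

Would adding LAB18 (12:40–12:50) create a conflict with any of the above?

No — it doesn't clash with anything

LAB11: ends 09:10 at or before LAB18 starts 12:40 → clear.
LAB13: ends 12:10 at or before LAB18 starts 12:40 → clear.
LAB12: ends 12:00 at or before LAB18 starts 12:40 → clear.
LAB15: starts 13:50 at or after LAB18 ends 12:50 → clear.
LAB16: starts 14:10 at or after LAB18 ends 12:50 → clear.
LAB14: starts 15:50 at or after LAB18 ends 12:50 → clear.
LAB17: starts 18:30 at or after LAB18 ends 12:50 → clear.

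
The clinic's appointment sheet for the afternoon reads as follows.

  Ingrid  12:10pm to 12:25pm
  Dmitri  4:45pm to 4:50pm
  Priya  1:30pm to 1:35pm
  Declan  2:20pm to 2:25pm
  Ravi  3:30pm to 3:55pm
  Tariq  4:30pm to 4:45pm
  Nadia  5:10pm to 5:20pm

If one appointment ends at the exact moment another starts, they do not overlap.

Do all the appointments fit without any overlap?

Yes

Two intervals overlap when each starts before the other ends.
Sorted by start: Ingrid, Priya, Declan, Ravi, Tariq, Dmitri, Nadia.
Priya starts after Ingrid ends, so nothing later overlaps Ingrid either.
Declan starts after Priya ends, so nothing later overlaps Priya either.
Ravi starts after Declan ends, so nothing later overlaps Declan either.
Tariq starts after Ravi ends, so nothing later overlaps Ravi either.
Dmitri starts exactly when Tariq ends (back-to-back, no overlap), so nothing later overlaps Tariq either.
Nadia starts after Dmitri ends.
Every pair is clear; the schedule has no overlaps.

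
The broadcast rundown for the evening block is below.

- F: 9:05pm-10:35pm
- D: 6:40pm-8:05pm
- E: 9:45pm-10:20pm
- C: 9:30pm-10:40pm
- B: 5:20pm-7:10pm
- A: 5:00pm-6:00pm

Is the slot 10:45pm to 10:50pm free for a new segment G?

Yes — the slot is free

A: ends 6:00pm at or before G starts 10:45pm → clear.
B: ends 7:10pm at or before G starts 10:45pm → clear.
D: ends 8:05pm at or before G starts 10:45pm → clear.
F: ends 10:35pm at or before G starts 10:45pm → clear.
C: ends 10:40pm at or before G starts 10:45pm → clear.
E: ends 10:20pm at or before G starts 10:45pm → clear.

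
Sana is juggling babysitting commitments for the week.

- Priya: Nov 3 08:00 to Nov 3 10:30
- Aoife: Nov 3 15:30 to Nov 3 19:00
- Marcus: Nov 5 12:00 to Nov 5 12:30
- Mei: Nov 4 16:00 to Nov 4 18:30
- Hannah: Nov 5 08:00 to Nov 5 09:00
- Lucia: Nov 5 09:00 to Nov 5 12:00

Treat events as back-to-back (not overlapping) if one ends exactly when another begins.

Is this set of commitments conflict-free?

Yes

Sorted by start: Priya, Aoife, Mei, Hannah, Lucia, Marcus.
Aoife starts after Priya ends, so nothing later overlaps Priya either.
Mei starts after Aoife ends, so nothing later overlaps Aoife either.
Hannah starts after Mei ends, so nothing later overlaps Mei either.
Lucia starts exactly when Hannah ends (back-to-back, no overlap), so nothing later overlaps Hannah either.
Marcus starts exactly when Lucia ends (back-to-back, no overlap).
Every pair is clear; the schedule has no overlaps.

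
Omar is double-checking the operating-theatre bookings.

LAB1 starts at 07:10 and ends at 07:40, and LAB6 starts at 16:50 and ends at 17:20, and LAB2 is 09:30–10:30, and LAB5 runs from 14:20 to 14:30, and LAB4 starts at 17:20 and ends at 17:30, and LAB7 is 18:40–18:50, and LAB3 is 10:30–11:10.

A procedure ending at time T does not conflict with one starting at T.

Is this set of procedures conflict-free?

Yes

Sorted by start: LAB1, LAB2, LAB3, LAB5, LAB6, LAB4, LAB7.
LAB2 starts after LAB1 ends — done with LAB1.
LAB3 starts exactly when LAB2 ends (back-to-back, no overlap) — done with LAB2.
LAB5 starts after LAB3 ends — done with LAB3.
LAB6 starts after LAB5 ends — done with LAB5.
LAB4 starts exactly when LAB6 ends (back-to-back, no overlap) — done with LAB6.
LAB7 starts after LAB4 ends.
Every pair is clear; the schedule has no overlaps.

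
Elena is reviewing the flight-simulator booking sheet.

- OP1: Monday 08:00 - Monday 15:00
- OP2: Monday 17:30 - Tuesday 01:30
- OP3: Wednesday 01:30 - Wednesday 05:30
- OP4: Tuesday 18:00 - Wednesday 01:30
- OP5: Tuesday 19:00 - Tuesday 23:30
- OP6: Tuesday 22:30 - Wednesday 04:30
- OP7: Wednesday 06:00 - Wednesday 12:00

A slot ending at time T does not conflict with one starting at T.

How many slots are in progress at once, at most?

Walk through starts and ends in time order (an end at T is processed before a start at T):
Monday 08:00 start OP1 → 1
Monday 15:00 end OP1 → 0
Monday 17:30 start OP2 → 1
Tuesday 01:30 end OP2 → 0
Tuesday 18:00 start OP4 → 1
Tuesday 19:00 start OP5 → 2
Tuesday 22:30 start OP6 → 3
Tuesday 23:30 end OP5 → 2
Wednesday 01:30 end OP4 → 1
Wednesday 01:30 start OP3 → 2
Wednesday 04:30 end OP6 → 1
Wednesday 05:30 end OP3 → 0
Wednesday 06:00 start OP7 → 1
Wednesday 12:00 end OP7 → 0
Peak is 3, at Tuesday 22:30 (OP4, OP5, OP6).

3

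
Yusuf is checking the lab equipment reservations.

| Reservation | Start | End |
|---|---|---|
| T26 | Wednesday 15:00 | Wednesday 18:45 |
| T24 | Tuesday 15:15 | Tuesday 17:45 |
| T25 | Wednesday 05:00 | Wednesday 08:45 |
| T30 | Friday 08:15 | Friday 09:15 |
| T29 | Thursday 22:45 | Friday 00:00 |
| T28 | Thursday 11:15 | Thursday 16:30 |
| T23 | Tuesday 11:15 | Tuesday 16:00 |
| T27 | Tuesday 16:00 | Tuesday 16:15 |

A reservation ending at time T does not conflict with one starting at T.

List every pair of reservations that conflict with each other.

Sorted by start: T23, T24, T27, T25, T26, T28, T29, T30.
T24 starts before T23 ends → T23 and T24 overlap.
T27 starts exactly when T23 ends (back-to-back, no overlap) — done with T23.
T27 starts before T24 ends → T24 and T27 overlap.
T25 starts after T24 ends — done with T24.
T25 starts after T27 ends — done with T27.
T26 starts after T25 ends — done with T25.
T28 starts after T26 ends — done with T26.
T29 starts after T28 ends — done with T28.
T30 starts after T29 ends.

T23 & T24, T24 & T27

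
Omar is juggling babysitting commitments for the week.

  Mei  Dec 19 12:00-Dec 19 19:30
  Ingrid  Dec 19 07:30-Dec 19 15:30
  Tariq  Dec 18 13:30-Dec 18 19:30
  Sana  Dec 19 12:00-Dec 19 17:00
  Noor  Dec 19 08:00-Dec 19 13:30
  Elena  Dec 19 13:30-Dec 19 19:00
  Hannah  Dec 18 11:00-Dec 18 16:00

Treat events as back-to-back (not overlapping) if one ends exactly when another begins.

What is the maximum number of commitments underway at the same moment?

4

Sweep the timeline, counting +1 at each start and −1 at each end (ends before starts at a tie):
Dec 18 11:00 start Hannah → 1
Dec 18 13:30 start Tariq → 2
Dec 18 16:00 end Hannah → 1
Dec 18 19:30 end Tariq → 0
Dec 19 07:30 start Ingrid → 1
Dec 19 08:00 start Noor → 2
Dec 19 12:00 start Mei → 3
Dec 19 12:00 start Sana → 4
Dec 19 13:30 end Noor → 3
Dec 19 13:30 start Elena → 4
Dec 19 15:30 end Ingrid → 3
Dec 19 17:00 end Sana → 2
Dec 19 19:00 end Elena → 1
Dec 19 19:30 end Mei → 0
Peak is 4, at Dec 19 12:00 (Ingrid, Mei, Noor, Sana).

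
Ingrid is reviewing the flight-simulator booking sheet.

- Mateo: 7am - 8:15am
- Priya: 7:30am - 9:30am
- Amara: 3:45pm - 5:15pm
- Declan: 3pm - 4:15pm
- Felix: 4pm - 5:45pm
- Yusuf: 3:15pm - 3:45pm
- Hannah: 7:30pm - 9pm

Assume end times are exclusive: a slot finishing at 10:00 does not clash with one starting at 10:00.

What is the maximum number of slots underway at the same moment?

3

Walk through starts and ends in time order (an end at T is processed before a start at T):
7am start Mateo → 1
7:30am start Priya → 2
8:15am end Mateo → 1
9:30am end Priya → 0
3pm start Declan → 1
3:15pm start Yusuf → 2
3:45pm end Yusuf → 1
3:45pm start Amara → 2
4pm start Felix → 3
4:15pm end Declan → 2
5:15pm end Amara → 1
5:45pm end Felix → 0
7:30pm start Hannah → 1
9pm end Hannah → 0
Peak is 3, at 4pm (Amara, Declan, Felix).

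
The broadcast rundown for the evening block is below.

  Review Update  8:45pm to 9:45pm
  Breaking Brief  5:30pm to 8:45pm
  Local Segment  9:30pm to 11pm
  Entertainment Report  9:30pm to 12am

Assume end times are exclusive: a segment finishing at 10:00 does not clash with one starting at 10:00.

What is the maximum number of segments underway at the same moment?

3

Sort all start/end points and keep a running count:
5:30pm start Breaking Brief → 1
8:45pm end Breaking Brief → 0
8:45pm start Review Update → 1
9:30pm start Entertainment Report → 2
9:30pm start Local Segment → 3
9:45pm end Review Update → 2
11pm end Local Segment → 1
12am end Entertainment Report → 0
Peak is 3, at 9:30pm (Entertainment Report, Local Segment, Review Update).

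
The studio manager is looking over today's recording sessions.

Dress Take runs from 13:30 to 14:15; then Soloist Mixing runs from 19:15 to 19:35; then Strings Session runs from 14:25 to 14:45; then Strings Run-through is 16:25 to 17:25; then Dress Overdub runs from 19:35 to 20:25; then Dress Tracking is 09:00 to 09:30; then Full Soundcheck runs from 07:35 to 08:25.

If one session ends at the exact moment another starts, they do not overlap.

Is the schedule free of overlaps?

Sorted by start: Full Soundcheck, Dress Tracking, Dress Take, Strings Session, Strings Run-through, Soloist Mixing, Dress Overdub.
Dress Tracking starts after Full Soundcheck ends; Full Soundcheck is clear from here.
Dress Take starts after Dress Tracking ends; Dress Tracking is clear from here.
Strings Session starts after Dress Take ends; Dress Take is clear from here.
Strings Run-through starts after Strings Session ends; Strings Session is clear from here.
Soloist Mixing starts after Strings Run-through ends; Strings Run-through is clear from here.
Dress Overdub starts exactly when Soloist Mixing ends (back-to-back, no overlap).
Every pair is clear; the schedule has no overlaps.

Yes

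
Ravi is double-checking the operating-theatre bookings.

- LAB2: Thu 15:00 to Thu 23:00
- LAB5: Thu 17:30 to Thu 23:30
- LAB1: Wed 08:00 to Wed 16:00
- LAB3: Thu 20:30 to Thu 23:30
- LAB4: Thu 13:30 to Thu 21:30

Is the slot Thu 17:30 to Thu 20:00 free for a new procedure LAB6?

LAB1: ends Wed 16:00 at or before LAB6 starts Thu 17:30 → clear.
LAB4: starts Thu 13:30 before LAB6 ends Thu 20:00, and ends Thu 21:30 after LAB6 starts Thu 17:30 → overlap.
LAB2: starts Thu 15:00 before LAB6 ends Thu 20:00, and ends Thu 23:00 after LAB6 starts Thu 17:30 → overlap.
LAB5: starts Thu 17:30 before LAB6 ends Thu 20:00, and ends Thu 23:30 after LAB6 starts Thu 17:30 → overlap.
LAB3: starts Thu 20:30 at or after LAB6 ends Thu 20:00 → clear.
LAB6 overlaps LAB2, LAB4, LAB5.

No — it overlaps LAB2, LAB4, LAB5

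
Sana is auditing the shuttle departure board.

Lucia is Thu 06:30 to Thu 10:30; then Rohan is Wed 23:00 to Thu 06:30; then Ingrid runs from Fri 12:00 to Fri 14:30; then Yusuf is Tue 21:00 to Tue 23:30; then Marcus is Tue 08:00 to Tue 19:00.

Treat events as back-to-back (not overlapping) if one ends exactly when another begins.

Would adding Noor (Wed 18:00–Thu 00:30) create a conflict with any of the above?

Marcus: ends Tue 19:00 at or before Noor starts Wed 18:00 → clear.
Yusuf: ends Tue 23:30 at or before Noor starts Wed 18:00 → clear.
Rohan: starts Wed 23:00 before Noor ends Thu 00:30, and ends Thu 06:30 after Noor starts Wed 18:00 → overlap.
Lucia: starts Thu 06:30 at or after Noor ends Thu 00:30 → clear.
Ingrid: starts Fri 12:00 at or after Noor ends Thu 00:30 → clear.
Noor overlaps Rohan.

Yes — it overlaps Rohan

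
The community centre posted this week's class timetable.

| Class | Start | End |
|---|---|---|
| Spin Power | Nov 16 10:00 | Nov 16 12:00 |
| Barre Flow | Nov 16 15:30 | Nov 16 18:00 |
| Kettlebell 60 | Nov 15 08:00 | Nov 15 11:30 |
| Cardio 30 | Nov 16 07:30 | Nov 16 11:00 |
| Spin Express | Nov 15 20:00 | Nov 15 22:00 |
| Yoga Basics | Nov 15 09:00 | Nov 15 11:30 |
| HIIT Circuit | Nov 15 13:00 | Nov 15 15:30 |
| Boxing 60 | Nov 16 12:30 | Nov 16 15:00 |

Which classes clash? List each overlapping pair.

Sorted by start: Kettlebell 60, Yoga Basics, HIIT Circuit, Spin Express, Cardio 30, Spin Power, Boxing 60, Barre Flow.
Yoga Basics starts before Kettlebell 60 ends → Kettlebell 60 and Yoga Basics overlap.
HIIT Circuit starts after Kettlebell 60 ends; Kettlebell 60 is clear from here.
HIIT Circuit starts after Yoga Basics ends; Yoga Basics is clear from here.
Spin Express starts after HIIT Circuit ends; HIIT Circuit is clear from here.
Cardio 30 starts after Spin Express ends; Spin Express is clear from here.
Spin Power starts before Cardio 30 ends → Cardio 30 and Spin Power overlap.
Boxing 60 starts after Cardio 30 ends; Cardio 30 is clear from here.
Boxing 60 starts after Spin Power ends; Spin Power is clear from here.
Barre Flow starts after Boxing 60 ends.

Cardio 30 & Spin Power, Kettlebell 60 & Yoga Basics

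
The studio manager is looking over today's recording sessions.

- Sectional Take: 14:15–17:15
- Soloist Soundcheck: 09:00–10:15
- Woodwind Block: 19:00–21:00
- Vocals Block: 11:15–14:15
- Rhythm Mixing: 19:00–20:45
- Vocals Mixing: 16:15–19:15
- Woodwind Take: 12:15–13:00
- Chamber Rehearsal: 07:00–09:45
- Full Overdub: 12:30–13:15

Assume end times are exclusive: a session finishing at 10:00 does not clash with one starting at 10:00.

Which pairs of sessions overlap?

Sorted by start: Chamber Rehearsal, Soloist Soundcheck, Vocals Block, Woodwind Take, Full Overdub, Sectional Take, Vocals Mixing, Woodwind Block, Rhythm Mixing.
Soloist Soundcheck starts before Chamber Rehearsal ends → Chamber Rehearsal and Soloist Soundcheck overlap.
Vocals Block starts after Chamber Rehearsal ends, so Chamber Rehearsal has no further overlaps.
Vocals Block starts after Soloist Soundcheck ends, so Soloist Soundcheck has no further overlaps.
Woodwind Take starts before Vocals Block ends → Vocals Block and Woodwind Take overlap.
Full Overdub starts before Vocals Block ends → Vocals Block and Full Overdub overlap.
Sectional Take starts exactly when Vocals Block ends (back-to-back, no overlap), so Vocals Block has no further overlaps.
Full Overdub starts before Woodwind Take ends → Woodwind Take and Full Overdub overlap.
Sectional Take starts after Woodwind Take ends, so Woodwind Take has no further overlaps.
Sectional Take starts after Full Overdub ends, so Full Overdub has no further overlaps.
Vocals Mixing starts before Sectional Take ends → Sectional Take and Vocals Mixing overlap.
Woodwind Block starts after Sectional Take ends, so Sectional Take has no further overlaps.
Woodwind Block starts before Vocals Mixing ends → Vocals Mixing and Woodwind Block overlap.
Rhythm Mixing starts before Vocals Mixing ends → Vocals Mixing and Rhythm Mixing overlap.
Rhythm Mixing starts before Woodwind Block ends → Woodwind Block and Rhythm Mixing overlap.

Chamber Rehearsal & Soloist Soundcheck, Full Overdub & Vocals Block, Full Overdub & Woodwind Take, Rhythm Mixing & Vocals Mixing, Rhythm Mixing & Woodwind Block, Sectional Take & Vocals Mixing, Vocals Block & Woodwind Take, Vocals Mixing & Woodwind Block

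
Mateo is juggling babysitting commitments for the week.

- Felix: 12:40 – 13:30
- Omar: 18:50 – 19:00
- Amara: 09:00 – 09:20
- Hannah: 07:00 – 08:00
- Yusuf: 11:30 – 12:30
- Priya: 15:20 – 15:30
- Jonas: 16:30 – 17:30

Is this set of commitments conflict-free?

Sorted by start: Hannah, Amara, Yusuf, Felix, Priya, Jonas, Omar.
Amara starts after Hannah ends, so nothing later overlaps Hannah either.
Yusuf starts after Amara ends, so nothing later overlaps Amara either.
Felix starts after Yusuf ends, so nothing later overlaps Yusuf either.
Priya starts after Felix ends, so nothing later overlaps Felix either.
Jonas starts after Priya ends, so nothing later overlaps Priya either.
Omar starts after Jonas ends.
Every pair is clear; the schedule has no overlaps.

Yes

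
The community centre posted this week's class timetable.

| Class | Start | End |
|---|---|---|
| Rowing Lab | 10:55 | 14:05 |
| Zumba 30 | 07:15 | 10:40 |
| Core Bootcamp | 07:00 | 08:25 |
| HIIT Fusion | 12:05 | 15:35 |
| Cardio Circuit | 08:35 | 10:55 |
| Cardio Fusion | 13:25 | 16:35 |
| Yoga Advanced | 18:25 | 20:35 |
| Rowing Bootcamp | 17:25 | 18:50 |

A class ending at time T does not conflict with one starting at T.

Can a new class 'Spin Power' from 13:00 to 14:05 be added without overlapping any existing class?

No — it overlaps Cardio Fusion, HIIT Fusion, Rowing Lab

Core Bootcamp: ends 08:25 at or before Spin Power starts 13:00 → clear.
Zumba 30: ends 10:40 at or before Spin Power starts 13:00 → clear.
Cardio Circuit: ends 10:55 at or before Spin Power starts 13:00 → clear.
Rowing Lab: starts 10:55 before Spin Power ends 14:05, and ends 14:05 after Spin Power starts 13:00 → overlap.
HIIT Fusion: starts 12:05 before Spin Power ends 14:05, and ends 15:35 after Spin Power starts 13:00 → overlap.
Cardio Fusion: starts 13:25 before Spin Power ends 14:05, and ends 16:35 after Spin Power starts 13:00 → overlap.
Rowing Bootcamp: starts 17:25 at or after Spin Power ends 14:05 → clear.
Yoga Advanced: starts 18:25 at or after Spin Power ends 14:05 → clear.
Spin Power overlaps Cardio Fusion, HIIT Fusion, Rowing Lab.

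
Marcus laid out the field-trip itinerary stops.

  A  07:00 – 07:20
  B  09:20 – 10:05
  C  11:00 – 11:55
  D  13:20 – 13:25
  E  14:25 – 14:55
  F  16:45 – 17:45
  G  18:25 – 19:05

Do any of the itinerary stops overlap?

No

Sorted by start: A, B, C, D, E, F, G.
B starts after A ends, so nothing later overlaps A either.
C starts after B ends, so nothing later overlaps B either.
D starts after C ends, so nothing later overlaps C either.
E starts after D ends, so nothing later overlaps D either.
F starts after E ends, so nothing later overlaps E either.
G starts after F ends.
Every pair is clear; the schedule has no overlaps.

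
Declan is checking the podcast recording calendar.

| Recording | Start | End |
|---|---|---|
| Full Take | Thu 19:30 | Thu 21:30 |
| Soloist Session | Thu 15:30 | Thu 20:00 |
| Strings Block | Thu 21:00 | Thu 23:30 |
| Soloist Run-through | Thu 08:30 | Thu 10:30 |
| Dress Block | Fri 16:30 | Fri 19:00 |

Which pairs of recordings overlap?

Sorted by start: Soloist Run-through, Soloist Session, Full Take, Strings Block, Dress Block.
Soloist Session starts after Soloist Run-through ends, so nothing later overlaps Soloist Run-through either.
Full Take starts before Soloist Session ends → Soloist Session and Full Take overlap.
Strings Block starts after Soloist Session ends, so nothing later overlaps Soloist Session either.
Strings Block starts before Full Take ends → Full Take and Strings Block overlap.
Dress Block starts after Full Take ends.
Dress Block starts after Strings Block ends.

Full Take & Soloist Session, Full Take & Strings Block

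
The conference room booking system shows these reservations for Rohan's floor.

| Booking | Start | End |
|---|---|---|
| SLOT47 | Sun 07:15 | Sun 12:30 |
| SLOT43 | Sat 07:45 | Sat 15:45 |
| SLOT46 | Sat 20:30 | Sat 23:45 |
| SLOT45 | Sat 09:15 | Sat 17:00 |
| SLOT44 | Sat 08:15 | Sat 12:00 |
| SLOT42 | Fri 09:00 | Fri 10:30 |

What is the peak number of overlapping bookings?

Walk through starts and ends in time order (an end at T is processed before a start at T):
Fri 09:00 start SLOT42 → 1
Fri 10:30 end SLOT42 → 0
Sat 07:45 start SLOT43 → 1
Sat 08:15 start SLOT44 → 2
Sat 09:15 start SLOT45 → 3
Sat 12:00 end SLOT44 → 2
Sat 15:45 end SLOT43 → 1
Sat 17:00 end SLOT45 → 0
Sat 20:30 start SLOT46 → 1
Sat 23:45 end SLOT46 → 0
Sun 07:15 start SLOT47 → 1
Sun 12:30 end SLOT47 → 0
Peak is 3, at Sat 09:15 (SLOT43, SLOT44, SLOT45).

3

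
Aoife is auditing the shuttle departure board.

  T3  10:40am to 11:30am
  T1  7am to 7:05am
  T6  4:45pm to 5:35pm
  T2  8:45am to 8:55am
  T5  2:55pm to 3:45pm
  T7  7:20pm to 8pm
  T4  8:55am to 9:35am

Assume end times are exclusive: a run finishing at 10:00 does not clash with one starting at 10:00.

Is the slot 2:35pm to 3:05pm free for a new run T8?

No — it overlaps T5

T1: ends 7:05am at or before T8 starts 2:35pm → clear.
T2: ends 8:55am at or before T8 starts 2:35pm → clear.
T4: ends 9:35am at or before T8 starts 2:35pm → clear.
T3: ends 11:30am at or before T8 starts 2:35pm → clear.
T5: starts 2:55pm before T8 ends 3:05pm, and ends 3:45pm after T8 starts 2:35pm → overlap.
T6: starts 4:45pm at or after T8 ends 3:05pm → clear.
T7: starts 7:20pm at or after T8 ends 3:05pm → clear.
T8 overlaps T5.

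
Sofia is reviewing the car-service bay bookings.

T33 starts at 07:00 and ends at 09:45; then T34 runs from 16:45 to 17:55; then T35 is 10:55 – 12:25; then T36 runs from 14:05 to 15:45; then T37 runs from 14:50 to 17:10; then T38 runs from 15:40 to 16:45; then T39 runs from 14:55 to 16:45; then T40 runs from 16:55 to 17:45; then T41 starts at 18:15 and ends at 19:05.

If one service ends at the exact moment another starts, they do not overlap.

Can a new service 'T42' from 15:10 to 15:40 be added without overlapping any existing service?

T33: ends 09:45 at or before T42 starts 15:10 → clear.
T35: ends 12:25 at or before T42 starts 15:10 → clear.
T36: starts 14:05 before T42 ends 15:40, and ends 15:45 after T42 starts 15:10 → overlap.
T37: starts 14:50 before T42 ends 15:40, and ends 17:10 after T42 starts 15:10 → overlap.
T39: starts 14:55 before T42 ends 15:40, and ends 16:45 after T42 starts 15:10 → overlap.
T38: starts 15:40 at or after T42 ends 15:40 → clear.
T34: starts 16:45 at or after T42 ends 15:40 → clear.
T40: starts 16:55 at or after T42 ends 15:40 → clear.
T41: starts 18:15 at or after T42 ends 15:40 → clear.
T42 overlaps T36, T37, T39.

No — it overlaps T36, T37, T39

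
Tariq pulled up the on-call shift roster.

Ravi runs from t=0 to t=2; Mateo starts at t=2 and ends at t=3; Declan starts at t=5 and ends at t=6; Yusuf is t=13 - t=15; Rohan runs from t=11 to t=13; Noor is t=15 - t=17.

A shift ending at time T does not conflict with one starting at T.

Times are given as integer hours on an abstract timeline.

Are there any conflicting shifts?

No

Two intervals overlap when each starts before the other ends.
Sorted by start: Ravi, Mateo, Declan, Rohan, Yusuf, Noor.
Mateo starts exactly when Ravi ends (back-to-back, no overlap); Ravi is clear from here.
Declan starts after Mateo ends; Mateo is clear from here.
Rohan starts after Declan ends; Declan is clear from here.
Yusuf starts exactly when Rohan ends (back-to-back, no overlap); Rohan is clear from here.
Noor starts exactly when Yusuf ends (back-to-back, no overlap).
Every pair is clear; the schedule has no overlaps.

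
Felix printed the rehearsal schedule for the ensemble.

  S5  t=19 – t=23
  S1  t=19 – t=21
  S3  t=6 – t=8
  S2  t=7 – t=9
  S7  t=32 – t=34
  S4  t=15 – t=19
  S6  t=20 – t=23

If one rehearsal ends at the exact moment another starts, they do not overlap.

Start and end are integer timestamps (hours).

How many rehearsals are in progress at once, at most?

Walk through starts and ends in time order (an end at T is processed before a start at T):
t=6 start S3 → 1
t=7 start S2 → 2
t=8 end S3 → 1
t=9 end S2 → 0
t=15 start S4 → 1
t=19 end S4 → 0
t=19 start S1 → 1
t=19 start S5 → 2
t=20 start S6 → 3
t=21 end S1 → 2
t=23 end S5 → 1
t=23 end S6 → 0
t=32 start S7 → 1
t=34 end S7 → 0
Peak is 3, at t=20 (S1, S5, S6).

3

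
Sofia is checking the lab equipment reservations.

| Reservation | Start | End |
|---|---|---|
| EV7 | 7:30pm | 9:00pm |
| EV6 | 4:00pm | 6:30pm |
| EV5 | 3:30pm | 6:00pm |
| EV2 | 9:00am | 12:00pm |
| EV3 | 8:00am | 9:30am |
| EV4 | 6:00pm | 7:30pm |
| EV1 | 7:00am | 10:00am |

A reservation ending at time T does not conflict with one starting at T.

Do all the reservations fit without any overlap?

Sorted by start: EV1, EV3, EV2, EV5, EV6, EV4, EV7.
EV3 starts before EV1 ends → EV1 and EV3 overlap.
That's a conflict, so the schedule is not conflict-free.

No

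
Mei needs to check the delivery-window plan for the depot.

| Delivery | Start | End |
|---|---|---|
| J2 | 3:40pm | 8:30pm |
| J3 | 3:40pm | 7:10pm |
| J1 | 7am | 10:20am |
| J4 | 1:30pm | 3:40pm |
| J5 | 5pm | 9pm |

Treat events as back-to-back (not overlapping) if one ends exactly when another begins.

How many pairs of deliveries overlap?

3

Sorted by start: J1, J4, J2, J3, J5.
J4 starts after J1 ends, so nothing later overlaps J1 either.
J2 starts exactly when J4 ends (back-to-back, no overlap), so nothing later overlaps J4 either.
J3 starts before J2 ends → J2 and J3 overlap.
J5 starts before J2 ends → J2 and J5 overlap.
J5 starts before J3 ends → J3 and J5 overlap.
Overlapping pairs: J2 & J3, J2 & J5, J3 & J5 — 3 in total.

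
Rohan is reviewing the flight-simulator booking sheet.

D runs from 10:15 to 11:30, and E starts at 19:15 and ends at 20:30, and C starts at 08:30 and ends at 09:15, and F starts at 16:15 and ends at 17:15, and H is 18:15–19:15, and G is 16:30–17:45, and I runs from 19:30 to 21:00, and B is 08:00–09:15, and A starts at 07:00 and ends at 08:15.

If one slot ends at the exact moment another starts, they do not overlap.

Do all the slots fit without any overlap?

No

Sorted by start: A, B, C, D, F, G, H, E, I.
B starts before A ends → A and B overlap.
That's a conflict, so the schedule is not conflict-free.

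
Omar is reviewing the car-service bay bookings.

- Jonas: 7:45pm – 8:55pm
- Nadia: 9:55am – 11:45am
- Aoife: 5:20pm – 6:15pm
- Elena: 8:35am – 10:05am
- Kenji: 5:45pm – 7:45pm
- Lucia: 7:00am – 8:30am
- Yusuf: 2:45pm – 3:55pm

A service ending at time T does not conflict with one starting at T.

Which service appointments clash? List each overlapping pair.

Aoife & Kenji, Elena & Nadia

Check each pair: they overlap iff neither finishes before the other starts.
Sorted by start: Lucia, Elena, Nadia, Yusuf, Aoife, Kenji, Jonas.
Elena starts after Lucia ends; Lucia is clear from here.
Nadia starts before Elena ends → Elena and Nadia overlap.
Yusuf starts after Elena ends; Elena is clear from here.
Yusuf starts after Nadia ends; Nadia is clear from here.
Aoife starts after Yusuf ends; Yusuf is clear from here.
Kenji starts before Aoife ends → Aoife and Kenji overlap.
Jonas starts after Aoife ends.
Jonas starts exactly when Kenji ends (back-to-back, no overlap).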